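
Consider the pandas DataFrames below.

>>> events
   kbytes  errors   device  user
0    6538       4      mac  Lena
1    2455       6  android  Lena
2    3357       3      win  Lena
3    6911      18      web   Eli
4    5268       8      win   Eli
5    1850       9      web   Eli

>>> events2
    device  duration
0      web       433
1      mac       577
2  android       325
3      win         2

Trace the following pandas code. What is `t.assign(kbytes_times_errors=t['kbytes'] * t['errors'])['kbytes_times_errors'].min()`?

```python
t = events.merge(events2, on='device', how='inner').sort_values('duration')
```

merge on 'device' (how='inner') → 6 rows:
   kbytes  errors   device  user  duration
0    6538       4      mac  Lena       577
1    2455       6  android  Lena       325
2    3357       3      win  Lena         2
3    6911      18      web   Eli       433
4    5268       8      win   Eli         2
5    1850       9      web   Eli       433
sort by duration:
   kbytes  errors   device  user  duration
2    3357       3      win  Lena         2
4    5268       8      win   Eli         2
1    2455       6  android  Lena       325
3    6911      18      web   Eli       433
5    1850       9      web   Eli       433
0    6538       4      mac  Lena       577
add column kbytes_times_errors = t['kbytes'] * t['errors']:
   kbytes  errors   device  user  duration  kbytes_times_errors
2    3357       3      win  Lena         2                10071
4    5268       8      win   Eli         2                42144
1    2455       6  android  Lena       325                14730
3    6911      18      web   Eli       433               124398
5    1850       9      web   Eli       433                16650
0    6538       4      mac  Lena       577                26152
min of column 'kbytes_times_errors' → 10071

10071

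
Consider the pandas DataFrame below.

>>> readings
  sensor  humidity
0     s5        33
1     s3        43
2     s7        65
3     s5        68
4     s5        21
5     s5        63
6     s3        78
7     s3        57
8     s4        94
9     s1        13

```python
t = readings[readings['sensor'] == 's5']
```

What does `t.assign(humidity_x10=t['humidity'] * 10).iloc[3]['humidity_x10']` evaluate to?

630

filter rows where sensor == 's5':
  sensor  humidity
0     s5        33
3     s5        68
4     s5        21
5     s5        63
add column humidity_x10 = t['humidity'] * 10:
  sensor  humidity  humidity_x10
0     s5        33           330
3     s5        68           680
4     s5        21           210
5     s5        63           630
Reading off the value at position 3, column 'humidity_x10', we get 630.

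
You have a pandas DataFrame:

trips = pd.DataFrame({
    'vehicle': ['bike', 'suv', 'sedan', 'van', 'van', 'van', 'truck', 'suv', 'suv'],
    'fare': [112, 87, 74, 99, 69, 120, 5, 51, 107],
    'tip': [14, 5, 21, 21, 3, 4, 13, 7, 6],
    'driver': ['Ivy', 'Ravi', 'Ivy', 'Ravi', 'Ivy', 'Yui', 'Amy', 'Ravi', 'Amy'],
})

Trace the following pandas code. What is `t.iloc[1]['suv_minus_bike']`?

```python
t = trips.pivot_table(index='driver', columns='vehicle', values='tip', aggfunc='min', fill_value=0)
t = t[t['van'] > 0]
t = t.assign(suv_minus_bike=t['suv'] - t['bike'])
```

pivot: rows=driver, cols=vehicle, min(tip):
vehicle  bike  sedan  suv  truck  van
driver                               
Amy         0      0    6     13    0
Ivy        14     21    0      0    3
Ravi        0      0    5      0   21
Yui         0      0    0      0    4
filter rows where van > 0:
vehicle  bike  sedan  suv  truck  van
driver                               
Ivy        14     21    0      0    3
Ravi        0      0    5      0   21
Yui         0      0    0      0    4
add column suv_minus_bike = t['suv'] - t['bike']:
vehicle  bike  sedan  suv  truck  van  suv_minus_bike
driver                                               
Ivy        14     21    0      0    3             -14
Ravi        0      0    5      0   21               5
Yui         0      0    0      0    4               0
Then the value at position 1, column 'suv_minus_bike': 5

5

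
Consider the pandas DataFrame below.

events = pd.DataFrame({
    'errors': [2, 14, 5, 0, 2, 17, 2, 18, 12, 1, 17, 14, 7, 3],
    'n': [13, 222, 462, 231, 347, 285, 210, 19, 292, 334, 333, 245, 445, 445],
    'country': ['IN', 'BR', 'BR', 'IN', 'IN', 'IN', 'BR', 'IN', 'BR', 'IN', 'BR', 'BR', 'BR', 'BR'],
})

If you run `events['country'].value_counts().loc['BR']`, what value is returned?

value_counts of country:
country
BR    8
IN    6
Name: count, dtype: int64
Then the value at index 'BR': 8

8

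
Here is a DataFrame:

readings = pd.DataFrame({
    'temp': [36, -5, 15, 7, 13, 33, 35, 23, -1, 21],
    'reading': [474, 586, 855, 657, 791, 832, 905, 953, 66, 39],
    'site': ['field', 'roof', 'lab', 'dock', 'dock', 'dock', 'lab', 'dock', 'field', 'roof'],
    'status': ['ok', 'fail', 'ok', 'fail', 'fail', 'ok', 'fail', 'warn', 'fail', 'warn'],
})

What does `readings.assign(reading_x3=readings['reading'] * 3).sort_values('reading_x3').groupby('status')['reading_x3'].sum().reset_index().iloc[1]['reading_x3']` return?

6483

add column reading_x3 = readings['reading'] * 3:
   temp  reading   site status  reading_x3
0    36      474  field     ok        1422
1    -5      586   roof   fail        1758
2    15      855    lab     ok        2565
3     7      657   dock   fail        1971
4    13      791   dock   fail        2373
5    33      832   dock     ok        2496
6    35      905    lab   fail        2715
7    23      953   dock   warn        2859
8    -1       66  field   fail         198
9    21       39   roof   warn         117
sort by reading_x3:
   temp  reading   site status  reading_x3
9    21       39   roof   warn         117
8    -1       66  field   fail         198
0    36      474  field     ok        1422
1    -5      586   roof   fail        1758
3     7      657   dock   fail        1971
4    13      791   dock   fail        2373
5    33      832   dock     ok        2496
2    15      855    lab     ok        2565
6    35      905    lab   fail        2715
7    23      953   dock   warn        2859
group by status, sum of reading_x3:
status
fail    9015
ok      6483
warn    2976
Name: reading_x3, dtype: int64
reset_index():
  status  reading_x3
0   fail        9015
1     ok        6483
2   warn        2976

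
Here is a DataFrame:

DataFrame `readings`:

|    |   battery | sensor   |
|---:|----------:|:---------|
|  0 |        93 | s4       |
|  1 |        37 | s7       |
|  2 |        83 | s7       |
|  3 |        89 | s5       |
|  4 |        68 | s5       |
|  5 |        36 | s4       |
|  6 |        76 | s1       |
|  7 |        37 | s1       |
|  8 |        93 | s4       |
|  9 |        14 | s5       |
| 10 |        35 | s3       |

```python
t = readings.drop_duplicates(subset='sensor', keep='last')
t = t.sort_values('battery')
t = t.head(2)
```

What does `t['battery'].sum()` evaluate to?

drop duplicate sensor (keep=last):
    battery sensor
2        83     s7
7        37     s1
8        93     s4
9        14     s5
10       35     s3
sort by battery:
    battery sensor
9        14     s5
10       35     s3
7        37     s1
2        83     s7
8        93     s4
take first 2 rows:
    battery sensor
9        14     s5
10       35     s3
Taking the sum of column 'battery' gives 49.

49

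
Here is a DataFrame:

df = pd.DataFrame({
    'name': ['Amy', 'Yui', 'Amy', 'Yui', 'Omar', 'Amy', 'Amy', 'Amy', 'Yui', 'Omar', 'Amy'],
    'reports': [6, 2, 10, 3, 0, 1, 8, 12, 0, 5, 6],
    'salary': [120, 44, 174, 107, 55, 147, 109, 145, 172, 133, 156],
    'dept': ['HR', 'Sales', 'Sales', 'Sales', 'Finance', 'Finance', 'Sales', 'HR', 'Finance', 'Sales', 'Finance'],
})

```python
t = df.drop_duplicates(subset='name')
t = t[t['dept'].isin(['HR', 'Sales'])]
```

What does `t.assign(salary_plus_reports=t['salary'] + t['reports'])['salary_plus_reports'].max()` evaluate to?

126

drop duplicate name (keep=first):
   name  reports  salary     dept
0   Amy        6     120       HR
1   Yui        2      44    Sales
4  Omar        0      55  Finance
filter rows where dept in ['HR', 'Sales']:
  name  reports  salary   dept
0  Amy        6     120     HR
1  Yui        2      44  Sales
add column salary_plus_reports = t['salary'] + t['reports']:
  name  reports  salary   dept  salary_plus_reports
0  Amy        6     120     HR                  126
1  Yui        2      44  Sales                   46
max of column 'salary_plus_reports' → 126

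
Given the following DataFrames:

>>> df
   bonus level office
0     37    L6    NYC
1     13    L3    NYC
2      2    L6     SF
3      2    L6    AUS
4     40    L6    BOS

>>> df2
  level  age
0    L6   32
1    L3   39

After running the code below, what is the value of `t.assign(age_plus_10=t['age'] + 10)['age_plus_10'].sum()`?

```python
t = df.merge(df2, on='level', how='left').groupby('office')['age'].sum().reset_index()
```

merge on 'level' (how='left') → 5 rows:
   bonus level office  age
0     37    L6    NYC   32
1     13    L3    NYC   39
2      2    L6     SF   32
3      2    L6    AUS   32
4     40    L6    BOS   32
group by office, sum of age:
office
AUS    32
BOS    32
NYC    71
SF     32
Name: age, dtype: int64
reset_index():
  office  age
0    AUS   32
1    BOS   32
2    NYC   71
3     SF   32
add column age_plus_10 = t['age'] + 10:
  office  age  age_plus_10
0    AUS   32           42
1    BOS   32           42
2    NYC   71           81
3     SF   32           42

207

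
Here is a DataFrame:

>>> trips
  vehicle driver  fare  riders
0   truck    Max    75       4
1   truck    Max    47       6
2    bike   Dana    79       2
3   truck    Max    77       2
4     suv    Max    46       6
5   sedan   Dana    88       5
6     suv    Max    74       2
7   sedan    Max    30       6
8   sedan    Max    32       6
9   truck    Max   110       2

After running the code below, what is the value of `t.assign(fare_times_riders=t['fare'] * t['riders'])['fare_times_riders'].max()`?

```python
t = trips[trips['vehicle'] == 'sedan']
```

filter rows where vehicle == 'sedan':
  vehicle driver  fare  riders
5   sedan   Dana    88       5
7   sedan    Max    30       6
8   sedan    Max    32       6
add column fare_times_riders = t['fare'] * t['riders']:
  vehicle driver  fare  riders  fare_times_riders
5   sedan   Dana    88       5                440
7   sedan    Max    30       6                180
8   sedan    Max    32       6                192

440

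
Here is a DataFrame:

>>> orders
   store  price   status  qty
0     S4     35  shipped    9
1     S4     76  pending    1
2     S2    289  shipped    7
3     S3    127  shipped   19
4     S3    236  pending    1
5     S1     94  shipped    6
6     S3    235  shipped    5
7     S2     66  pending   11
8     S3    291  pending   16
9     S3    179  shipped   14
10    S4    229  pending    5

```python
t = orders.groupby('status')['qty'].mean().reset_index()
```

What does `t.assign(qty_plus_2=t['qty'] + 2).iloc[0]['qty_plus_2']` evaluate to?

8.8

group by status, mean of qty:
status
pending     6.8
shipped    10.0
Name: qty, dtype: float64
reset_index():
    status   qty
0  pending   6.8
1  shipped  10.0
add column qty_plus_2 = t['qty'] + 2:
    status   qty  qty_plus_2
0  pending   6.8         8.8
1  shipped  10.0        12.0
Finally, value at position 0, column 'qty_plus_2' = 8.8.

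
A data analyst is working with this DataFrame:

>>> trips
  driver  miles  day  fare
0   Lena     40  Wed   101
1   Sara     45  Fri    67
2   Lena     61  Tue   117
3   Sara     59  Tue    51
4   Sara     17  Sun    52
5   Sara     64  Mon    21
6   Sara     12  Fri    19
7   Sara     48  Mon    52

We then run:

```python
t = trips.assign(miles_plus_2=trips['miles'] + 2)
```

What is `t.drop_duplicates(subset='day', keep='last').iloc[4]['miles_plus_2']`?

50

add column miles_plus_2 = trips['miles'] + 2:
  driver  miles  day  fare  miles_plus_2
0   Lena     40  Wed   101            42
1   Sara     45  Fri    67            47
2   Lena     61  Tue   117            63
3   Sara     59  Tue    51            61
4   Sara     17  Sun    52            19
5   Sara     64  Mon    21            66
6   Sara     12  Fri    19            14
7   Sara     48  Mon    52            50
drop duplicate day (keep=last):
  driver  miles  day  fare  miles_plus_2
0   Lena     40  Wed   101            42
3   Sara     59  Tue    51            61
4   Sara     17  Sun    52            19
6   Sara     12  Fri    19            14
7   Sara     48  Mon    52            50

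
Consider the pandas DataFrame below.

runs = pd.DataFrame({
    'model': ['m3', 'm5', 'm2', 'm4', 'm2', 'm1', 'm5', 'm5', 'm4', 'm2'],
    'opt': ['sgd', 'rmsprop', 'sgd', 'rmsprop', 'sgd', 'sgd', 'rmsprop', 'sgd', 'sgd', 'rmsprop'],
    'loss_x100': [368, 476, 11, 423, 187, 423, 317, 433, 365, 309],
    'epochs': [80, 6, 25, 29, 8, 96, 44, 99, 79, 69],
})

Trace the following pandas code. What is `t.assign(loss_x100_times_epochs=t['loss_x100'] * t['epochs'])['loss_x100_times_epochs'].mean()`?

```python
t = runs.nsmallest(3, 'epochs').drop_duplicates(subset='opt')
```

2176.0

take 3 rows with smallest epochs:
  model      opt  loss_x100  epochs
1    m5  rmsprop        476       6
4    m2      sgd        187       8
2    m2      sgd         11      25
drop duplicate opt (keep=first):
  model      opt  loss_x100  epochs
1    m5  rmsprop        476       6
4    m2      sgd        187       8
add column loss_x100_times_epochs = t['loss_x100'] * t['epochs']:
  model      opt  loss_x100  epochs  loss_x100_times_epochs
1    m5  rmsprop        476       6                    2856
4    m2      sgd        187       8                    1496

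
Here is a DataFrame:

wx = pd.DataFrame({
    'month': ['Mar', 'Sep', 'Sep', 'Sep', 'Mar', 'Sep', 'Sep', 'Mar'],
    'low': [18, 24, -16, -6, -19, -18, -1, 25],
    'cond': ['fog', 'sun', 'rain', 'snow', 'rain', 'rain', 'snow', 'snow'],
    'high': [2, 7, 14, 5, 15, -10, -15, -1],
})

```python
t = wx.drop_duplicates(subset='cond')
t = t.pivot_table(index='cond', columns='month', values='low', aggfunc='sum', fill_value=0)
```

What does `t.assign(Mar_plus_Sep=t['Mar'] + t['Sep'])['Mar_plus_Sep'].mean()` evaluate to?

5.0

drop duplicate cond (keep=first):
  month  low  cond  high
0   Mar   18   fog     2
1   Sep   24   sun     7
2   Sep  -16  rain    14
3   Sep   -6  snow     5
pivot: rows=cond, cols=month, sum(low):
month  Mar  Sep
cond           
fog     18    0
rain     0  -16
snow     0   -6
sun      0   24
add column Mar_plus_Sep = t['Mar'] + t['Sep']:
month  Mar  Sep  Mar_plus_Sep
cond                         
fog     18    0            18
rain     0  -16           -16
snow     0   -6            -6
sun      0   24            24
Taking the mean of column 'Mar_plus_Sep' gives 5.0.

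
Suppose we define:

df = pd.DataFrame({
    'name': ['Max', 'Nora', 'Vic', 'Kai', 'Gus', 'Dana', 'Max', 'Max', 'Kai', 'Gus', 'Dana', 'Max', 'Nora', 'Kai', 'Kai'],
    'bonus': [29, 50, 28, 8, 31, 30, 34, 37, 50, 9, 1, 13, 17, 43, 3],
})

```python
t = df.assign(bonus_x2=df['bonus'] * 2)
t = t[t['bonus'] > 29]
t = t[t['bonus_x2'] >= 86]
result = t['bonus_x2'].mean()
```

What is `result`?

add column bonus_x2 = df['bonus'] * 2:
    name  bonus  bonus_x2
0    Max     29        58
1   Nora     50       100
2    Vic     28        56
3    Kai      8        16
4    Gus     31        62
5   Dana     30        60
6    Max     34        68
7    Max     37        74
8    Kai     50       100
9    Gus      9        18
10  Dana      1         2
11   Max     13        26
12  Nora     17        34
13   Kai     43        86
14   Kai      3         6
filter rows where bonus > 29:
    name  bonus  bonus_x2
1   Nora     50       100
4    Gus     31        62
5   Dana     30        60
6    Max     34        68
7    Max     37        74
8    Kai     50       100
13   Kai     43        86
filter rows where bonus_x2 >= 86:
    name  bonus  bonus_x2
1   Nora     50       100
8    Kai     50       100
13   Kai     43        86
mean of column 'bonus_x2' → 95.3333333333

95.3333333333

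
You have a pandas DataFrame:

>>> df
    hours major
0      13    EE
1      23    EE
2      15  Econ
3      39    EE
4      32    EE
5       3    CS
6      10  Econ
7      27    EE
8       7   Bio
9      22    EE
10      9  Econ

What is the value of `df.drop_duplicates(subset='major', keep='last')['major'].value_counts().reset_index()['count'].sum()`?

4

drop duplicate major (keep=last):
    hours major
5       3    CS
8       7   Bio
9      22    EE
10      9  Econ
value_counts of major:
major
CS      1
Bio     1
EE      1
Econ    1
Name: count, dtype: int64
reset_index():
  major  count
0    CS      1
1   Bio      1
2    EE      1
3  Econ      1
Finally, sum of column 'count' = 4.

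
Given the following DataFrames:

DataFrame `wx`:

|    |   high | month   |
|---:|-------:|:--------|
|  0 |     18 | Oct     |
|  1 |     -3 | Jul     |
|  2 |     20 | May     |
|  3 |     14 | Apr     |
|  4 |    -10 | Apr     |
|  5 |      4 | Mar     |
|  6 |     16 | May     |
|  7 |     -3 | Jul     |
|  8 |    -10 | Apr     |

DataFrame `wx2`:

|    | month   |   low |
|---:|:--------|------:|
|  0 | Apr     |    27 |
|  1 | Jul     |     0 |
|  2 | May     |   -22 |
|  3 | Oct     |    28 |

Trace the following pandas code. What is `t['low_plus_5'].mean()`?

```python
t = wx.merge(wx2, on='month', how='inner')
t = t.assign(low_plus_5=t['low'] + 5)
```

13.125

merge on 'month' (how='inner') → 8 rows:
   high month  low
0    18   Oct   28
1    -3   Jul    0
2    20   May  -22
3    14   Apr   27
4   -10   Apr   27
5    16   May  -22
6    -3   Jul    0
7   -10   Apr   27
add column low_plus_5 = t['low'] + 5:
   high month  low  low_plus_5
0    18   Oct   28          33
1    -3   Jul    0           5
2    20   May  -22         -17
3    14   Apr   27          32
4   -10   Apr   27          32
5    16   May  -22         -17
6    -3   Jul    0           5
7   -10   Apr   27          32
Finally, mean of column 'low_plus_5' = 13.125.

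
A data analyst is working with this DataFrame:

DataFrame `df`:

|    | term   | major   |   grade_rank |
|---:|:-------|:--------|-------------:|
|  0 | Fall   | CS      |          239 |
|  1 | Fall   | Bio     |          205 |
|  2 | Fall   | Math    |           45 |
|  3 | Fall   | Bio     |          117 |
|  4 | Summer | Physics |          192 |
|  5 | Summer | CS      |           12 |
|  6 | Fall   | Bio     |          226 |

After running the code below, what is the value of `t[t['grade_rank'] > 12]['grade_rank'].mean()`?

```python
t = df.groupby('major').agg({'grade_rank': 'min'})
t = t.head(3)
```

group by major, min of grade_rank:
         grade_rank
major              
Bio             117
CS               12
Math             45
Physics         192
take first 3 rows:
       grade_rank
major            
Bio           117
CS             12
Math           45
filter rows where grade_rank > 12:
       grade_rank
major            
Bio           117
Math           45
So mean() = 81.0.

81.0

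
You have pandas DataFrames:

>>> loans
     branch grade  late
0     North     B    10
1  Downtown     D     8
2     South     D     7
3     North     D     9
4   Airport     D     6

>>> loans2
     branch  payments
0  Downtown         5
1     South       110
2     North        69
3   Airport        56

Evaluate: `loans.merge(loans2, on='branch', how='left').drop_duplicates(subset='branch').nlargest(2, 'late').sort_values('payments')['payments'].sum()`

74

merge on 'branch' (how='left') → 5 rows:
     branch grade  late  payments
0     North     B    10        69
1  Downtown     D     8         5
2     South     D     7       110
3     North     D     9        69
4   Airport     D     6        56
drop duplicate branch (keep=first):
     branch grade  late  payments
0     North     B    10        69
1  Downtown     D     8         5
2     South     D     7       110
4   Airport     D     6        56
take 2 rows with largest late:
     branch grade  late  payments
0     North     B    10        69
1  Downtown     D     8         5
sort by payments:
     branch grade  late  payments
1  Downtown     D     8         5
0     North     B    10        69
Hence 74.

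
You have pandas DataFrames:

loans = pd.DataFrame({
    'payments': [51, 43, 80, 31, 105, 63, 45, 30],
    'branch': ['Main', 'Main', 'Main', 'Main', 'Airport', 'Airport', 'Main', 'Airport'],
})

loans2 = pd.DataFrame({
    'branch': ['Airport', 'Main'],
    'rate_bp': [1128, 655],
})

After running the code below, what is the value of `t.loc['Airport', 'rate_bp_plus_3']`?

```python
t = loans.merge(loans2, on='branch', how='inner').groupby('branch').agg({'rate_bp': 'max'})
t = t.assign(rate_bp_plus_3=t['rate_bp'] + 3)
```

1131

merge on 'branch' (how='inner') → 8 rows:
   payments   branch  rate_bp
0        51     Main      655
1        43     Main      655
2        80     Main      655
3        31     Main      655
4       105  Airport     1128
5        63  Airport     1128
6        45     Main      655
7        30  Airport     1128
group by branch, max of rate_bp:
         rate_bp
branch          
Airport     1128
Main         655
add column rate_bp_plus_3 = t['rate_bp'] + 3:
         rate_bp  rate_bp_plus_3
branch                          
Airport     1128            1131
Main         655             658
Reading off the value at row 'Airport', column 'rate_bp_plus_3', we get 1131.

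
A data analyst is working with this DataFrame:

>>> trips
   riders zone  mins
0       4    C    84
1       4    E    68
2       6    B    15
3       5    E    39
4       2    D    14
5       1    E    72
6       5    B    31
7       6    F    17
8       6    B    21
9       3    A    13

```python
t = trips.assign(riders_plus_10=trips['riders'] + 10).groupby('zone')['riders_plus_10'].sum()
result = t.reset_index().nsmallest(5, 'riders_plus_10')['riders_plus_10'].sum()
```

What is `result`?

add column riders_plus_10 = trips['riders'] + 10:
   riders zone  mins  riders_plus_10
0       4    C    84              14
1       4    E    68              14
2       6    B    15              16
3       5    E    39              15
4       2    D    14              12
5       1    E    72              11
6       5    B    31              15
7       6    F    17              16
8       6    B    21              16
9       3    A    13              13
group by zone, sum of riders_plus_10:
zone
A    13
B    47
C    14
D    12
E    40
F    16
Name: riders_plus_10, dtype: int64
reset_index():
  zone  riders_plus_10
0    A              13
1    B              47
2    C              14
3    D              12
4    E              40
5    F              16
take 5 rows with smallest riders_plus_10:
  zone  riders_plus_10
3    D              12
0    A              13
2    C              14
5    F              16
4    E              40

95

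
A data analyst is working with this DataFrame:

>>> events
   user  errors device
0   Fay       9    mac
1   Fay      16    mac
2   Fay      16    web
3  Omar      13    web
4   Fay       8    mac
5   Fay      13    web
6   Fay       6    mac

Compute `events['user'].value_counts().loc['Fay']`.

6

value_counts of user:
user
Fay     6
Omar    1
Name: count, dtype: int64
Reading off the value at index 'Fay', we get 6.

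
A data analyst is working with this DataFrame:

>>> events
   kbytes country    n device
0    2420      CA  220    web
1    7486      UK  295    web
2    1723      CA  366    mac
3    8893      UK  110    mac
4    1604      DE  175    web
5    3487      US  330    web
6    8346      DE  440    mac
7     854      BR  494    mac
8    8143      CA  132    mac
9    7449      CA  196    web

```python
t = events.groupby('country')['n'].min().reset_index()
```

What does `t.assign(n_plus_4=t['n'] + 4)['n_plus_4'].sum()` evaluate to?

1261

group by country, min of n:
country
BR    494
CA    132
DE    175
UK    110
US    330
Name: n, dtype: int64
reset_index():
  country    n
0      BR  494
1      CA  132
2      DE  175
3      UK  110
4      US  330
add column n_plus_4 = t['n'] + 4:
  country    n  n_plus_4
0      BR  494       498
1      CA  132       136
2      DE  175       179
3      UK  110       114
4      US  330       334
sum of column 'n_plus_4' → 1261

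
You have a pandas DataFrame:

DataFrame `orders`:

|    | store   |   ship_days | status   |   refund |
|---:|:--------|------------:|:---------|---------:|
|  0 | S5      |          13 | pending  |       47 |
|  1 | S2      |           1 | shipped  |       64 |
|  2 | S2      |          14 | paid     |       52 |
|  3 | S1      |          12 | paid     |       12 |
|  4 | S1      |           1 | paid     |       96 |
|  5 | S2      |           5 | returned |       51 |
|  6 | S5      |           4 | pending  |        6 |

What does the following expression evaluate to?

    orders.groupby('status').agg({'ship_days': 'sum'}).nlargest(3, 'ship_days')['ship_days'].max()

27

group by status, sum of ship_days:
          ship_days
status             
paid             27
pending          17
returned          5
shipped           1
take 3 rows with largest ship_days:
          ship_days
status             
paid             27
pending          17
returned          5
Finally, max of column 'ship_days' = 27.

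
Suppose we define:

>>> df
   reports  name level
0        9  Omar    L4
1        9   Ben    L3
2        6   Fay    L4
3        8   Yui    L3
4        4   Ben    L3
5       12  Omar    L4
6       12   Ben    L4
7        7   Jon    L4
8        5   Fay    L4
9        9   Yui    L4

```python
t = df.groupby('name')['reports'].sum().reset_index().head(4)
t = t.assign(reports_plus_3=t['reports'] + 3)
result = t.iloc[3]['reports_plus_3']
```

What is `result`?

group by name, sum of reports:
name
Ben     25
Fay     11
Jon      7
Omar    21
Yui     17
Name: reports, dtype: int64
reset_index():
   name  reports
0   Ben       25
1   Fay       11
2   Jon        7
3  Omar       21
4   Yui       17
take first 4 rows:
   name  reports
0   Ben       25
1   Fay       11
2   Jon        7
3  Omar       21
add column reports_plus_3 = t['reports'] + 3:
   name  reports  reports_plus_3
0   Ben       25              28
1   Fay       11              14
2   Jon        7              10
3  Omar       21              24

24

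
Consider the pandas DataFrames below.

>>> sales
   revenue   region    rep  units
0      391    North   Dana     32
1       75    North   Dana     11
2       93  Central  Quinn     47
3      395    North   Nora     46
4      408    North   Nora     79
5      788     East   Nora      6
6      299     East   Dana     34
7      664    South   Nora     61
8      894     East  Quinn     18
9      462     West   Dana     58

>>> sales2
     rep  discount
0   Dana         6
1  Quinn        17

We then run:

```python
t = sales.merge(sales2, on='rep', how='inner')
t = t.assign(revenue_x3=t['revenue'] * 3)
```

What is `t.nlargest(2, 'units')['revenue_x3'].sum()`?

1665

merge on 'rep' (how='inner') → 6 rows:
   revenue   region    rep  units  discount
0      391    North   Dana     32         6
1       75    North   Dana     11         6
2       93  Central  Quinn     47        17
3      299     East   Dana     34         6
4      894     East  Quinn     18        17
5      462     West   Dana     58         6
add column revenue_x3 = t['revenue'] * 3:
   revenue   region    rep  units  discount  revenue_x3
0      391    North   Dana     32         6        1173
1       75    North   Dana     11         6         225
2       93  Central  Quinn     47        17         279
3      299     East   Dana     34         6         897
4      894     East  Quinn     18        17        2682
5      462     West   Dana     58         6        1386
take 2 rows with largest units:
   revenue   region    rep  units  discount  revenue_x3
5      462     West   Dana     58         6        1386
2       93  Central  Quinn     47        17         279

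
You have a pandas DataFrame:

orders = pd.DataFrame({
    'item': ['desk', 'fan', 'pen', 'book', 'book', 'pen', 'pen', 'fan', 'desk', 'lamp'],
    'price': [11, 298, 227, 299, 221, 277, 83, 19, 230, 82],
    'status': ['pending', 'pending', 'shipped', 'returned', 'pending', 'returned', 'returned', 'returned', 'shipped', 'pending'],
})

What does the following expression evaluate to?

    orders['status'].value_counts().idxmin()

value_counts of status:
status
pending     4
returned    4
shipped     2
Name: count, dtype: int64

shipped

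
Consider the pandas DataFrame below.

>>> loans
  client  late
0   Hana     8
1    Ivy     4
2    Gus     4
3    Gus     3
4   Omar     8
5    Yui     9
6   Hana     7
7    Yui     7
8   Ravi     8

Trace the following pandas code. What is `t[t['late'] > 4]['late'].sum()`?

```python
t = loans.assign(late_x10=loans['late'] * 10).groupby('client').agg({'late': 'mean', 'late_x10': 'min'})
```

add column late_x10 = loans['late'] * 10:
  client  late  late_x10
0   Hana     8        80
1    Ivy     4        40
2    Gus     4        40
3    Gus     3        30
4   Omar     8        80
5    Yui     9        90
6   Hana     7        70
7    Yui     7        70
8   Ravi     8        80
group by client: mean(late), min(late_x10):
        late  late_x10
client                
Gus      3.5        30
Hana     7.5        70
Ivy      4.0        40
Omar     8.0        80
Ravi     8.0        80
Yui      8.0        70
filter rows where late > 4:
        late  late_x10
client                
Hana     7.5        70
Omar     8.0        80
Ravi     8.0        80
Yui      8.0        70

31.5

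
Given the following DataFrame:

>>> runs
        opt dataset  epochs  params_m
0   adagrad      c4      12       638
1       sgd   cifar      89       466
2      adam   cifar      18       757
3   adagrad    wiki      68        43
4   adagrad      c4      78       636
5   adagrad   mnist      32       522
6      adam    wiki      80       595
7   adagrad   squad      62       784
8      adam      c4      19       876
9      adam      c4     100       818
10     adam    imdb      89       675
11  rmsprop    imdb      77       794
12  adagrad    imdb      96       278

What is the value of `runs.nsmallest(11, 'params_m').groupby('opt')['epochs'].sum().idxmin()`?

rmsprop

take 11 rows with smallest params_m:
        opt dataset  epochs  params_m
3   adagrad    wiki      68        43
12  adagrad    imdb      96       278
1       sgd   cifar      89       466
5   adagrad   mnist      32       522
6      adam    wiki      80       595
4   adagrad      c4      78       636
0   adagrad      c4      12       638
10     adam    imdb      89       675
2      adam   cifar      18       757
7   adagrad   squad      62       784
11  rmsprop    imdb      77       794
group by opt, sum of epochs:
opt
adagrad    348
adam       187
rmsprop     77
sgd         89
Name: epochs, dtype: int64
The label with the smallest value is rmsprop.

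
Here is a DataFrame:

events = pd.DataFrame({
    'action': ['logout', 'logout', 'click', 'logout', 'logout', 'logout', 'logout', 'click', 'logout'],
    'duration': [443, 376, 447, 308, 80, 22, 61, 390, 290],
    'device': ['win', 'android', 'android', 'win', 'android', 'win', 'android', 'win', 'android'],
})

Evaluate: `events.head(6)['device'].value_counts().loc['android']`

take first 6 rows:
   action  duration   device
0  logout       443      win
1  logout       376  android
2   click       447  android
3  logout       308      win
4  logout        80  android
5  logout        22      win
value_counts of device:
device
win        3
android    3
Name: count, dtype: int64
So loc['android'] = 3.

3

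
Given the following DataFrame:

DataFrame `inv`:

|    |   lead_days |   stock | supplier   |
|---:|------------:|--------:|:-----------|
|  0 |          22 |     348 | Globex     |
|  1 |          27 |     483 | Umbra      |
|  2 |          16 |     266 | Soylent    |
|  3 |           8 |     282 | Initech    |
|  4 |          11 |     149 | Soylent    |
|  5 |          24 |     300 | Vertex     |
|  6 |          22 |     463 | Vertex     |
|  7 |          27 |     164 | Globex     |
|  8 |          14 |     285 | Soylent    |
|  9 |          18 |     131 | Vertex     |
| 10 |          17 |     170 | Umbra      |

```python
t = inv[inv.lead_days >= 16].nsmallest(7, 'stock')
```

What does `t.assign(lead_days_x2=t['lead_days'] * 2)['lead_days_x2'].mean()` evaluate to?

filter rows where lead_days >= 16:
    lead_days  stock supplier
0          22    348   Globex
1          27    483    Umbra
2          16    266  Soylent
5          24    300   Vertex
6          22    463   Vertex
7          27    164   Globex
9          18    131   Vertex
10         17    170    Umbra
take 7 rows with smallest stock:
    lead_days  stock supplier
9          18    131   Vertex
7          27    164   Globex
10         17    170    Umbra
2          16    266  Soylent
5          24    300   Vertex
0          22    348   Globex
6          22    463   Vertex
add column lead_days_x2 = t['lead_days'] * 2:
    lead_days  stock supplier  lead_days_x2
9          18    131   Vertex            36
7          27    164   Globex            54
10         17    170    Umbra            34
2          16    266  Soylent            32
5          24    300   Vertex            48
0          22    348   Globex            44
6          22    463   Vertex            44
Reading off the mean of column 'lead_days_x2', we get 41.7142857143.

41.7142857143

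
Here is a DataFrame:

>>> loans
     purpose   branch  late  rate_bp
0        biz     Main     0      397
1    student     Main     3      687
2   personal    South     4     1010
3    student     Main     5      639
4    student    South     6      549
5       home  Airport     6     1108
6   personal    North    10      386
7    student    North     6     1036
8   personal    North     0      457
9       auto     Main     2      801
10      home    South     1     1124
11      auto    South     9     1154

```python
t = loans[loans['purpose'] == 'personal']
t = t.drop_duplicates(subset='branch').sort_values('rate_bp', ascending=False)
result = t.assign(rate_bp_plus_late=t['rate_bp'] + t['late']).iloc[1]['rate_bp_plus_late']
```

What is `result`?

filter rows where purpose == 'personal':
    purpose branch  late  rate_bp
2  personal  South     4     1010
6  personal  North    10      386
8  personal  North     0      457
drop duplicate branch (keep=first):
    purpose branch  late  rate_bp
2  personal  South     4     1010
6  personal  North    10      386
sort by rate_bp descending:
    purpose branch  late  rate_bp
2  personal  South     4     1010
6  personal  North    10      386
add column rate_bp_plus_late = t['rate_bp'] + t['late']:
    purpose branch  late  rate_bp  rate_bp_plus_late
2  personal  South     4     1010               1014
6  personal  North    10      386                396
The value at position 1, column 'rate_bp_plus_late' is 396.

396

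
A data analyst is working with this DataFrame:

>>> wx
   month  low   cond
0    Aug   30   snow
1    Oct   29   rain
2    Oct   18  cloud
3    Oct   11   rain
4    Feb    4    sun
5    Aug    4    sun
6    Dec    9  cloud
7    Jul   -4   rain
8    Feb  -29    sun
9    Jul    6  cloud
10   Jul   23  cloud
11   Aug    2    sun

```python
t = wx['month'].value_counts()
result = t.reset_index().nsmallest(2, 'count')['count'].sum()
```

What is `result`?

3

value_counts of month:
month
Aug    3
Oct    3
Jul    3
Feb    2
Dec    1
Name: count, dtype: int64
reset_index():
  month  count
0   Aug      3
1   Oct      3
2   Jul      3
3   Feb      2
4   Dec      1
take 2 rows with smallest count:
  month  count
4   Dec      1
3   Feb      2
So sum() = 3.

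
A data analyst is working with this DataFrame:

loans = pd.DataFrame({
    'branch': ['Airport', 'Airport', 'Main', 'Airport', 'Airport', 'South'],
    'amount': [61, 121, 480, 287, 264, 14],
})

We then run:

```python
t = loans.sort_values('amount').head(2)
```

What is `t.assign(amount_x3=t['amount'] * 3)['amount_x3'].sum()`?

sort by amount:
    branch  amount
5    South      14
0  Airport      61
1  Airport     121
4  Airport     264
3  Airport     287
2     Main     480
take first 2 rows:
    branch  amount
5    South      14
0  Airport      61
add column amount_x3 = t['amount'] * 3:
    branch  amount  amount_x3
5    South      14         42
0  Airport      61        183
sum of column 'amount_x3' → 225

225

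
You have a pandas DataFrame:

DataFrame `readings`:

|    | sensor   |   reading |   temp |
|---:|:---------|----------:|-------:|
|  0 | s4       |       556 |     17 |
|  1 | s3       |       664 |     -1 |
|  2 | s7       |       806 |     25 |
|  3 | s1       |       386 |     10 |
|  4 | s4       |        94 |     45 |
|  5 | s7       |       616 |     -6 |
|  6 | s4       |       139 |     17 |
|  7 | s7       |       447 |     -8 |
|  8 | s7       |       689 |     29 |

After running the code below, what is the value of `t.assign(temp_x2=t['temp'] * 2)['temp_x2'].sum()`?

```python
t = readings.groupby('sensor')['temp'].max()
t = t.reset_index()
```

group by sensor, max of temp:
sensor
s1    10
s3    -1
s4    45
s7    29
Name: temp, dtype: int64
reset_index():
  sensor  temp
0     s1    10
1     s3    -1
2     s4    45
3     s7    29
add column temp_x2 = t['temp'] * 2:
  sensor  temp  temp_x2
0     s1    10       20
1     s3    -1       -2
2     s4    45       90
3     s7    29       58
The sum of column 'temp_x2' is 166.

166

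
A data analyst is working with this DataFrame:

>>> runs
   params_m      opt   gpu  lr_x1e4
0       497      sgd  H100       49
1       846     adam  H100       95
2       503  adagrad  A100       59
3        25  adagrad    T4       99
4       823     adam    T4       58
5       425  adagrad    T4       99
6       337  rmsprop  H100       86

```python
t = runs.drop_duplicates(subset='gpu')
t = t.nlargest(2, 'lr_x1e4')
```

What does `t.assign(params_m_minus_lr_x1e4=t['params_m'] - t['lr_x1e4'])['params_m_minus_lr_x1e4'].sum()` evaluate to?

370

drop duplicate gpu (keep=first):
   params_m      opt   gpu  lr_x1e4
0       497      sgd  H100       49
2       503  adagrad  A100       59
3        25  adagrad    T4       99
take 2 rows with largest lr_x1e4:
   params_m      opt   gpu  lr_x1e4
3        25  adagrad    T4       99
2       503  adagrad  A100       59
add column params_m_minus_lr_x1e4 = t['params_m'] - t['lr_x1e4']:
   params_m      opt   gpu  lr_x1e4  params_m_minus_lr_x1e4
3        25  adagrad    T4       99                     -74
2       503  adagrad  A100       59                     444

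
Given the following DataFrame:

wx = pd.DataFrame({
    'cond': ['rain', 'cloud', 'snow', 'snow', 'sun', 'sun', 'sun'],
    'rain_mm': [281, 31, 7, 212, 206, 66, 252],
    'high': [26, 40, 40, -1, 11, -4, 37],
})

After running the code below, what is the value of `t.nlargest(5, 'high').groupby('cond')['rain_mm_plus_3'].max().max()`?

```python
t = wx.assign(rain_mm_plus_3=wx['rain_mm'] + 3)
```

add column rain_mm_plus_3 = wx['rain_mm'] + 3:
    cond  rain_mm  high  rain_mm_plus_3
0   rain      281    26             284
1  cloud       31    40              34
2   snow        7    40              10
3   snow      212    -1             215
4    sun      206    11             209
5    sun       66    -4              69
6    sun      252    37             255
take 5 rows with largest high:
    cond  rain_mm  high  rain_mm_plus_3
1  cloud       31    40              34
2   snow        7    40              10
6    sun      252    37             255
0   rain      281    26             284
4    sun      206    11             209
group by cond, max of rain_mm_plus_3:
cond
cloud     34
rain     284
snow      10
sun      255
Name: rain_mm_plus_3, dtype: int64
Finally, max of the resulting series = 284.

284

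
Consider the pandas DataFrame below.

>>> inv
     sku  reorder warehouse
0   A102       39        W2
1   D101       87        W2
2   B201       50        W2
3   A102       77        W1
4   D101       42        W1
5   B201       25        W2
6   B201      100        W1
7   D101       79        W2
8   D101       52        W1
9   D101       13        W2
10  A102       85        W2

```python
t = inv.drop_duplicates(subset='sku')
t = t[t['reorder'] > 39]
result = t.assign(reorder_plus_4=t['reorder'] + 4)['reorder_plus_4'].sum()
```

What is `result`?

145

drop duplicate sku (keep=first):
    sku  reorder warehouse
0  A102       39        W2
1  D101       87        W2
2  B201       50        W2
filter rows where reorder > 39:
    sku  reorder warehouse
1  D101       87        W2
2  B201       50        W2
add column reorder_plus_4 = t['reorder'] + 4:
    sku  reorder warehouse  reorder_plus_4
1  D101       87        W2              91
2  B201       50        W2              54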